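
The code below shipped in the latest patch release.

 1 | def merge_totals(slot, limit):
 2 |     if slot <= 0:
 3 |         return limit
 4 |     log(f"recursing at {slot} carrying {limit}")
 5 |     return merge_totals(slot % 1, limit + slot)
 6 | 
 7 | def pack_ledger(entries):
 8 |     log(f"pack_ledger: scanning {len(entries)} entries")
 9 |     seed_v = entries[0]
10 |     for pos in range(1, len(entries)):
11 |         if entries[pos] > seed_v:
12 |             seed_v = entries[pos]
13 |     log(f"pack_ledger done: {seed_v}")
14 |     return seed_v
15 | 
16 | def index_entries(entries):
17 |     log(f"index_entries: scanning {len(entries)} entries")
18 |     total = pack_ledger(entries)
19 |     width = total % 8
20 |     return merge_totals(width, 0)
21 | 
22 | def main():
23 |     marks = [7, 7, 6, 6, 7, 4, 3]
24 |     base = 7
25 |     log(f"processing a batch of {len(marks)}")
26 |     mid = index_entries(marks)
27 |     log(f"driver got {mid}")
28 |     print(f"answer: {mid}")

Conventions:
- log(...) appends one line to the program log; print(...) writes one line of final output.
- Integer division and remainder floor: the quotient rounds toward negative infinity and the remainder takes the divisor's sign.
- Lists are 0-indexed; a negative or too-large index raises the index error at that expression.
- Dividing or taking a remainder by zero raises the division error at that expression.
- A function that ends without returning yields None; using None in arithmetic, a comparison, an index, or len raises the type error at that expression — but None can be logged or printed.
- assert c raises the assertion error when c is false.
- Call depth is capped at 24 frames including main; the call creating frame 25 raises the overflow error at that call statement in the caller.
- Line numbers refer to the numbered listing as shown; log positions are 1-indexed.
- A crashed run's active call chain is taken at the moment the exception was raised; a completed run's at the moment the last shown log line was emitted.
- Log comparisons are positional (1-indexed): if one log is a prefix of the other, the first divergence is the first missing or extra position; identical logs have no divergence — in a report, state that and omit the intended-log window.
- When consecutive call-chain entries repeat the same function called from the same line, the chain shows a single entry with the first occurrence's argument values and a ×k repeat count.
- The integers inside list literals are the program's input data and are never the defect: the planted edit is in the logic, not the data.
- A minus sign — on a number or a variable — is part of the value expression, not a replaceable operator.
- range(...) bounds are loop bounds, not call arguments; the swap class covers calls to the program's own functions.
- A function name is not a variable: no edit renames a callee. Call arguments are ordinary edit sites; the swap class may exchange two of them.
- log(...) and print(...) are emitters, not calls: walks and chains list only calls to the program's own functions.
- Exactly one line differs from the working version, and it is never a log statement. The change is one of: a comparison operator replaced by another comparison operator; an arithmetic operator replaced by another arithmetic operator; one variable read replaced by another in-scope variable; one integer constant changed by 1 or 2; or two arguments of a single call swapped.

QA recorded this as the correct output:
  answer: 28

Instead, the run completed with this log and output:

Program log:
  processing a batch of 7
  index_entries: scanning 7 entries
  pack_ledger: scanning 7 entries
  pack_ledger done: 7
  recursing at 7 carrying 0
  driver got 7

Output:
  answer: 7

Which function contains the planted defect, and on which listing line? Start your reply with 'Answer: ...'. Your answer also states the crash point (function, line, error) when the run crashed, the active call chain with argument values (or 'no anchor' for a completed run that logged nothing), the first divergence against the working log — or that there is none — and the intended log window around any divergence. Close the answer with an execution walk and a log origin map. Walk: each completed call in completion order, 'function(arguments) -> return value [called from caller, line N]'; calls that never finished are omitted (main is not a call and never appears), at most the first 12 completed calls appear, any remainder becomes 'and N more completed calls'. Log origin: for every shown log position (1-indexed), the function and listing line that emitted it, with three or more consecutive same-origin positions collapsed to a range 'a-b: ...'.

Answer: the defect is in merge_totals at line 5.
Key fact: Log line 6 is where behavior first shows: 'driver got 7' appears instead of 'recursing at 6 carrying 7'.
Call chain: main.
First divergence: position 6 — shown 'driver got 7', intended 'recursing at 6 carrying 7'.
Intended log window:
  4: pack_ledger done: 7
  5: recursing at 7 carrying 0
  6: recursing at 6 carrying 7
  7: recursing at 5 carrying 13
Execution walk:
  pack_ledger([7, 7, 6, 6, 7, 4, 3]) -> 7  [called from index_entries, line 18]
  merge_totals(0, 7) -> 7  [called from merge_totals, line 5]
  merge_totals(7, 0) -> 7  [called from index_entries, line 20]
  index_entries([7, 7, 6, 6, 7, 4, 3]) -> 7  [called from main, line 26]
Origin of each log line:
  1 — main, line 25
  2 — index_entries, line 17
  3 — pack_ledger, line 8
  4 — pack_ledger, line 13
  5 — merge_totals, line 4
  6 — main, line 27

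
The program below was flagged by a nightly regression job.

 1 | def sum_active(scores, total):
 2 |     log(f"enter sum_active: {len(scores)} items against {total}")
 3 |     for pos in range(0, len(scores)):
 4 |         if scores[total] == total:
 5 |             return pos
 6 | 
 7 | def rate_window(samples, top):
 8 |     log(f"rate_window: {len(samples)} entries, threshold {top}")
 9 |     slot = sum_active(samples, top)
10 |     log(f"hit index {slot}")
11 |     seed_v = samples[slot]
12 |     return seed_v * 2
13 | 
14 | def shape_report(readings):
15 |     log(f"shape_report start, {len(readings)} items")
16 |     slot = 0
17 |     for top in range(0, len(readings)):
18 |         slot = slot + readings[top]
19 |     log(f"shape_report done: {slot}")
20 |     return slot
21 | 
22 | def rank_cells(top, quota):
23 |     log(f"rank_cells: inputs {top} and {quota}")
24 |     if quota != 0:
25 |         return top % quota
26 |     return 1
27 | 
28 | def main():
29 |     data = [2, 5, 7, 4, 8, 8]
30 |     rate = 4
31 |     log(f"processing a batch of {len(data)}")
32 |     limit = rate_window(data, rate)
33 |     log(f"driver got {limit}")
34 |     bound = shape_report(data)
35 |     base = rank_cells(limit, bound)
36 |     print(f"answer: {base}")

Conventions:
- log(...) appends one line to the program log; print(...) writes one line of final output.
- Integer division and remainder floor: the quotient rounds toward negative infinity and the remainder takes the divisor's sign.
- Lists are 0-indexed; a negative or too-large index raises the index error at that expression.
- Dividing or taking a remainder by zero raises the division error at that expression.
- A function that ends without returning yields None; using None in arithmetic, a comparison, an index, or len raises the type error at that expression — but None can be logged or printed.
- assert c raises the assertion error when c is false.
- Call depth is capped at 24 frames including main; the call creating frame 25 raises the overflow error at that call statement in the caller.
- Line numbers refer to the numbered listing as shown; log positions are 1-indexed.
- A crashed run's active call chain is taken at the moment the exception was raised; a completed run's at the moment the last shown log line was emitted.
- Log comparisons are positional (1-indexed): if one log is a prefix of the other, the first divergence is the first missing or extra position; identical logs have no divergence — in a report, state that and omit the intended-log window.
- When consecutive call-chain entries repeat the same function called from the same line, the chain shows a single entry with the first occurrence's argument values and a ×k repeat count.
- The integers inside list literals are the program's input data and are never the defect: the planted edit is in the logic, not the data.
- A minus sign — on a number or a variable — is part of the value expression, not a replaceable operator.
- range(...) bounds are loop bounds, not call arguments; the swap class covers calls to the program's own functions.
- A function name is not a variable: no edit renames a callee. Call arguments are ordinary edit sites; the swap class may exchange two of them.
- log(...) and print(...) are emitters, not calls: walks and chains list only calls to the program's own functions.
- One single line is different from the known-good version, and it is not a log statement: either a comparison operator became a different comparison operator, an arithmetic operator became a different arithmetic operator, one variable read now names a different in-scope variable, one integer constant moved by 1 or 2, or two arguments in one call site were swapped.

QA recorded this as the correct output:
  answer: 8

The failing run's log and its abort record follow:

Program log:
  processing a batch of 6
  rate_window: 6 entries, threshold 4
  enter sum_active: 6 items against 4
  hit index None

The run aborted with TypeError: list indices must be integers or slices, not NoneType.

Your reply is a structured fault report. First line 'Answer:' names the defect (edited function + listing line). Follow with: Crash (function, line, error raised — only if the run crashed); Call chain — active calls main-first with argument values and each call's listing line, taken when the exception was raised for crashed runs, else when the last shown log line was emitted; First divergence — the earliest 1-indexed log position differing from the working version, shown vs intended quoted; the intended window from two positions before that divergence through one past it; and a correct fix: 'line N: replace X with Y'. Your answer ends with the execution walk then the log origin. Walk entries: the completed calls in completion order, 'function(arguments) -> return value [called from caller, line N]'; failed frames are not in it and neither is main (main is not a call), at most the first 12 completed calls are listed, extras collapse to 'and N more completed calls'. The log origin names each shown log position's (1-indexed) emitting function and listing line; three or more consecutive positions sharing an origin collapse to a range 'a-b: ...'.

Answer: the defect is in sum_active at line 4.
The tell: The earliest visible damage is log position 4 — 'hit index None' rather than the intended 'hit index 3'.
Crash: rate_window, line 11, TypeError.
Call chain: main -> rate_window([2, 5, 7, 4, 8, 8], 4) (called at line 32).
First divergence: position 4 — shown 'hit index None', intended 'hit index 3'.
Intended log window:
  2: rate_window: 6 entries, threshold 4
  3: enter sum_active: 6 items against 4
  4: hit index 3
  5: driver got 8
Execution walk:
  sum_active([2, 5, 7, 4, 8, 8], 4) -> None  [called from rate_window, line 9]
Origin of each log line:
  1: from main, line 31
  2: from rate_window, line 8
  3: from sum_active, line 2
  4: from rate_window, line 10
A correct fix: line 4: replace `scores[total]` with `scores[pos]`.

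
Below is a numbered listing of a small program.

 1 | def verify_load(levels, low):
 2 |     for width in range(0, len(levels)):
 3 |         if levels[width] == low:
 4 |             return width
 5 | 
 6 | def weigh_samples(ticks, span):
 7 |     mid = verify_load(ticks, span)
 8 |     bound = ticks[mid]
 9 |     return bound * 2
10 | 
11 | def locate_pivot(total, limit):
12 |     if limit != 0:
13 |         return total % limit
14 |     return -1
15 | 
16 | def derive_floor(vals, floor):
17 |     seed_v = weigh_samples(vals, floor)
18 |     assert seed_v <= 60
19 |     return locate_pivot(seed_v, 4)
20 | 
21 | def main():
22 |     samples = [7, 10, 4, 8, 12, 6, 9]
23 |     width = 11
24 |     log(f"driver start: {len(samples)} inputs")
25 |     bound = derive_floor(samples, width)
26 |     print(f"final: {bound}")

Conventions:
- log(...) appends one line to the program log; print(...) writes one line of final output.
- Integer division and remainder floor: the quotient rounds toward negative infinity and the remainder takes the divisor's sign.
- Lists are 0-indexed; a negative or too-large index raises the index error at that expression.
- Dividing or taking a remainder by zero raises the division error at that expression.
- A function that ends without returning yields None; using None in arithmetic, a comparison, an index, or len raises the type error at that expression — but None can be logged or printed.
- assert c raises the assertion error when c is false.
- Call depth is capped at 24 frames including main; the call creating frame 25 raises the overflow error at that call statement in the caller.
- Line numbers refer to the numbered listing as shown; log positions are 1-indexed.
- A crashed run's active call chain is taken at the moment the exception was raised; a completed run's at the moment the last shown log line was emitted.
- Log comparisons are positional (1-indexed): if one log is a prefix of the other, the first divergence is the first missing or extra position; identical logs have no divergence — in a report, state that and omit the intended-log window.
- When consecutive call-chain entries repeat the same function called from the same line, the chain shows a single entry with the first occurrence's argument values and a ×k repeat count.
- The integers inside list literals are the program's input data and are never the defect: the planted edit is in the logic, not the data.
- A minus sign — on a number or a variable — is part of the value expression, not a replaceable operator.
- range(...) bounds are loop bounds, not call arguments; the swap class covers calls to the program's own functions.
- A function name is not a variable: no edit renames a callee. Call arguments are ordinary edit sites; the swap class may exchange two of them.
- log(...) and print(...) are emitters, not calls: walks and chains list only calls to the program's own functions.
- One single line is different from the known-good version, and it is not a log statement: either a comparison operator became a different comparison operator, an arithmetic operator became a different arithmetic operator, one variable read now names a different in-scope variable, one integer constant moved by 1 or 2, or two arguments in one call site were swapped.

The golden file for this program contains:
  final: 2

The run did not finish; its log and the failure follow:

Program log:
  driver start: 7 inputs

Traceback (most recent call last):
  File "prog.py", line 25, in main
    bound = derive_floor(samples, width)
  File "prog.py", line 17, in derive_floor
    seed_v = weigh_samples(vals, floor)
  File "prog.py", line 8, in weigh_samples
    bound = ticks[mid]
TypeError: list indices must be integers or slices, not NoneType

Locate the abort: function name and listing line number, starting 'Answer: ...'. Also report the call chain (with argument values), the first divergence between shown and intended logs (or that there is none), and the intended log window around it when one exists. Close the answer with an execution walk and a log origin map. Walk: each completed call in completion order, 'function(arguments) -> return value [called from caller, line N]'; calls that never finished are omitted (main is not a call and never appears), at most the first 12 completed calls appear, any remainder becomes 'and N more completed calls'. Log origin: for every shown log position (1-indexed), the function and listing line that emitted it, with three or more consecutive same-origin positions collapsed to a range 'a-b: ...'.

Answer: the error was raised in weigh_samples, line 8.
Key fact: Every log line matches the working run — the failure is the only observable divergence.
Call chain: main -> derive_floor([7, 10, 4, 8, 12, 6, 9], 11) (called at line 25) -> weigh_samples([7, 10, 4, 8, 12, 6, 9], 11) (called at line 17).
First divergence: there is none — every log position agrees.
Execution walk:
  verify_load([7, 10, 4, 8, 12, 6, 9], 11) -> None  [called from weigh_samples, line 7]
Log line origins:
  1: logged in main at line 24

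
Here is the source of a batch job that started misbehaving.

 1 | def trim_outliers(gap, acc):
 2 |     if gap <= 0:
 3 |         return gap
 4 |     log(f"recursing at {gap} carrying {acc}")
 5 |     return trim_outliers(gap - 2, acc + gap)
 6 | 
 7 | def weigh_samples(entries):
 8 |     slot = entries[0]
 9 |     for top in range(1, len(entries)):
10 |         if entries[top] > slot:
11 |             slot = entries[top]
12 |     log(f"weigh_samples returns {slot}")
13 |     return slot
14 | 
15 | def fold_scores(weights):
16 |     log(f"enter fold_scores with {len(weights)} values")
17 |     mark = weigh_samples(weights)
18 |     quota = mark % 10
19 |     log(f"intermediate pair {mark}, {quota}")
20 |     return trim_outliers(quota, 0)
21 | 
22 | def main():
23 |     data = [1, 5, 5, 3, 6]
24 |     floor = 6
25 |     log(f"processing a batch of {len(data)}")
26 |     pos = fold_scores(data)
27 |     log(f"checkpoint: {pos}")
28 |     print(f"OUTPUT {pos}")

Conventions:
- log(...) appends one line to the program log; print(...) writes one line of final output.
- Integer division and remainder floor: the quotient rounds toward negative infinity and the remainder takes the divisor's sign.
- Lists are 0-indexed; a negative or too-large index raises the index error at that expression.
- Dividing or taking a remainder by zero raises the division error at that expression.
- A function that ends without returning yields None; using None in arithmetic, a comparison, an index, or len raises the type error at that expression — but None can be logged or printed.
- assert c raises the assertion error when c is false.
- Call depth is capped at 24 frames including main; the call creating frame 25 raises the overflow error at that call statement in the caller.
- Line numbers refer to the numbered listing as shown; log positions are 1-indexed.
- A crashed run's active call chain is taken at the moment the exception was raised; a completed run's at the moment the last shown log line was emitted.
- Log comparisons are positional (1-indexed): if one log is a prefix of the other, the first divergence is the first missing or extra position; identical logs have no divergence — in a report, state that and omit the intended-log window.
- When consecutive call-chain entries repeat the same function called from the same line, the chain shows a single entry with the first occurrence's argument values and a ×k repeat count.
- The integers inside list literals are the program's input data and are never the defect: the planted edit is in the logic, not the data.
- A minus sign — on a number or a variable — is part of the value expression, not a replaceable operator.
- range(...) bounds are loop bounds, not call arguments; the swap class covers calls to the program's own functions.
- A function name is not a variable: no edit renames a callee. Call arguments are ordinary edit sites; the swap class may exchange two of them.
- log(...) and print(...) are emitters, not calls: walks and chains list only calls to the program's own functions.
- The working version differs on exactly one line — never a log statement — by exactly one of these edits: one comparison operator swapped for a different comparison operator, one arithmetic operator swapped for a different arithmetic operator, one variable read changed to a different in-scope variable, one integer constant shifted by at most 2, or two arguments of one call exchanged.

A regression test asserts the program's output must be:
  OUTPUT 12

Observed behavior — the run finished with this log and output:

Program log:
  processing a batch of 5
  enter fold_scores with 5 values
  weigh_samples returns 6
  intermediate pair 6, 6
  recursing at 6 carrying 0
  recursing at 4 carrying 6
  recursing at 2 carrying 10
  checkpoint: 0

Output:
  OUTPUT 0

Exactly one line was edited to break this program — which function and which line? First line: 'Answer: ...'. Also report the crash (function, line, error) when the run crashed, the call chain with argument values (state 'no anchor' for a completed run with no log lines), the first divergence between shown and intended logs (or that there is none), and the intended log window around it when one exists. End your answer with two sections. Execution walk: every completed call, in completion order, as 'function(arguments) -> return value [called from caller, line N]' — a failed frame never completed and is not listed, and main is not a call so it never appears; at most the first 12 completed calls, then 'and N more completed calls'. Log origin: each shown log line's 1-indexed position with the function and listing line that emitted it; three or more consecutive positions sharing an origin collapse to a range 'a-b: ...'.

Answer: the defect is in trim_outliers at line 3.
Core observation: At log position 8 the runs split — shown 'checkpoint: 0', but the working version logs 'checkpoint: 12'.
Call chain: main.
First divergence: position 8; shown 'checkpoint: 0' vs intended 'checkpoint: 12'.
Intended log window:
  6: recursing at 4 carrying 6
  7: recursing at 2 carrying 10
  8: checkpoint: 12
Execution walk:
  weigh_samples([1, 5, 5, 3, 6]) -> 6  [called from fold_scores, line 17]
  trim_outliers(0, 12) -> 0  [called from trim_outliers, line 5]
  trim_outliers(2, 10) -> 0  [called from trim_outliers, line 5]
  trim_outliers(4, 6) -> 0  [called from trim_outliers, line 5]
  trim_outliers(6, 0) -> 0  [called from fold_scores, line 20]
  fold_scores([1, 5, 5, 3, 6]) -> 0  [called from main, line 26]
Origin of each log line:
  1: logged in main at line 25
  2: logged in fold_scores at line 16
  3: logged in weigh_samples at line 12
  4: logged in fold_scores at line 19
  5-7: logged in trim_outliers at line 4
  8: logged in main at line 27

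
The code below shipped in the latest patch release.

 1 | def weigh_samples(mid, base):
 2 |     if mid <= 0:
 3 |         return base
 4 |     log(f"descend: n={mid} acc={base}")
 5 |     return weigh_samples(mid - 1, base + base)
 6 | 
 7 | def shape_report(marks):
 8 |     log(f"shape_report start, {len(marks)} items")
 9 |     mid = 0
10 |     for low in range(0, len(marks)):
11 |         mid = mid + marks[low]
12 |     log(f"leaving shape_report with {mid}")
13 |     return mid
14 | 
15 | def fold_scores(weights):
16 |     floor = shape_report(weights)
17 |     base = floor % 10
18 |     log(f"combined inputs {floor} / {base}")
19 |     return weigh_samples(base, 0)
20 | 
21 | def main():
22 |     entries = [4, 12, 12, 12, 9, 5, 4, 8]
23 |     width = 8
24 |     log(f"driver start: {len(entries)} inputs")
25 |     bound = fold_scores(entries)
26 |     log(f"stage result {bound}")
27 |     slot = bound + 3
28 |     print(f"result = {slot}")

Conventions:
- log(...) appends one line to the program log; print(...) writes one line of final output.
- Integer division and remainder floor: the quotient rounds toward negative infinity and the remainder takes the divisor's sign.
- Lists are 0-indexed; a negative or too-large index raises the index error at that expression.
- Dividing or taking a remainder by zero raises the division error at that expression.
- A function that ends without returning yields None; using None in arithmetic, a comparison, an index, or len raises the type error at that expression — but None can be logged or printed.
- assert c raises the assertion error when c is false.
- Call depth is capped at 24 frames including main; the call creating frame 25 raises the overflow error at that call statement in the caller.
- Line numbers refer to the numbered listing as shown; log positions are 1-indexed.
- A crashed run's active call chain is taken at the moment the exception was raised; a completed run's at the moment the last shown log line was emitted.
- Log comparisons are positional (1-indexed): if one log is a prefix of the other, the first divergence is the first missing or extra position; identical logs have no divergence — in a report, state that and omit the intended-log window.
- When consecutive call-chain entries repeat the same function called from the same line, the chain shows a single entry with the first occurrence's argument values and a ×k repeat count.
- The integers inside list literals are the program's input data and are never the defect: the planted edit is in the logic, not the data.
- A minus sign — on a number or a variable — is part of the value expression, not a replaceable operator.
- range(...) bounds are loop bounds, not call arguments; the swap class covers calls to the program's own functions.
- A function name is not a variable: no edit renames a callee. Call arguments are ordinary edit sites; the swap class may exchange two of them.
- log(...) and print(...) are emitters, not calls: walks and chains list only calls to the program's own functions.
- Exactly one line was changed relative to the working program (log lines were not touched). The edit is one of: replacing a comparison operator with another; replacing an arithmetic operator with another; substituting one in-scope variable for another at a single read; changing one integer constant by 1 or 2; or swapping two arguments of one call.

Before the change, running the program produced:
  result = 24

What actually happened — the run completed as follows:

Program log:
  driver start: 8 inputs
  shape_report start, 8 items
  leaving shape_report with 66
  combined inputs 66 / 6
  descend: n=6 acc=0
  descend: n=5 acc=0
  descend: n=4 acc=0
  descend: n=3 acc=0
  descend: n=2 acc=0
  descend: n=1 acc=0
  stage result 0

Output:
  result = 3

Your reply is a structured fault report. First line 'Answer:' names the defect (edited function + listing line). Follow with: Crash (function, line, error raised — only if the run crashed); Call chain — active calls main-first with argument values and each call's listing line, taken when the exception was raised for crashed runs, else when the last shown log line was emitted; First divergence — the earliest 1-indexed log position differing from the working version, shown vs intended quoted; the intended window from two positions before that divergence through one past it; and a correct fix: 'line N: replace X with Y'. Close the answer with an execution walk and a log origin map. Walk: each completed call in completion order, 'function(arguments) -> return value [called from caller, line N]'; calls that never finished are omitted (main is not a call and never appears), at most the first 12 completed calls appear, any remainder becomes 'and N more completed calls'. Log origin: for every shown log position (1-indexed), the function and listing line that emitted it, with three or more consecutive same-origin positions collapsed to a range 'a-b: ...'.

Answer: the defect is in weigh_samples at line 5.
Key observation: At log position 6 the runs split — shown 'descend: n=5 acc=0', but the working version logs 'descend: n=5 acc=6'.
Call chain: main.
First divergence: position 6; shown 'descend: n=5 acc=0' vs intended 'descend: n=5 acc=6'.
Intended log window:
  4: combined inputs 66 / 6
  5: descend: n=6 acc=0
  6: descend: n=5 acc=6
  7: descend: n=4 acc=11
Execution walk:
  shape_report([4, 12, 12, 12, 9, 5, 4, 8]) -> 66  [called from fold_scores, line 16]
  weigh_samples(0, 0) -> 0  [called from weigh_samples, line 5]
  weigh_samples(1, 0) -> 0  [called from weigh_samples, line 5]
  weigh_samples(2, 0) -> 0  [called from weigh_samples, line 5]
  weigh_samples(3, 0) -> 0  [called from weigh_samples, line 5]
  weigh_samples(4, 0) -> 0  [called from weigh_samples, line 5]
  weigh_samples(5, 0) -> 0  [called from weigh_samples, line 5]
  weigh_samples(6, 0) -> 0  [called from fold_scores, line 19]
  fold_scores([4, 12, 12, 12, 9, 5, 4, 8]) -> 0  [called from main, line 25]
Origin of each log line:
  1 — main, line 24
  2 — shape_report, line 8
  3 — shape_report, line 12
  4 — fold_scores, line 18
  5-10 — weigh_samples, line 4
  11 — main, line 26
A correct fix: line 5: replace `base + base` with `base + mid`.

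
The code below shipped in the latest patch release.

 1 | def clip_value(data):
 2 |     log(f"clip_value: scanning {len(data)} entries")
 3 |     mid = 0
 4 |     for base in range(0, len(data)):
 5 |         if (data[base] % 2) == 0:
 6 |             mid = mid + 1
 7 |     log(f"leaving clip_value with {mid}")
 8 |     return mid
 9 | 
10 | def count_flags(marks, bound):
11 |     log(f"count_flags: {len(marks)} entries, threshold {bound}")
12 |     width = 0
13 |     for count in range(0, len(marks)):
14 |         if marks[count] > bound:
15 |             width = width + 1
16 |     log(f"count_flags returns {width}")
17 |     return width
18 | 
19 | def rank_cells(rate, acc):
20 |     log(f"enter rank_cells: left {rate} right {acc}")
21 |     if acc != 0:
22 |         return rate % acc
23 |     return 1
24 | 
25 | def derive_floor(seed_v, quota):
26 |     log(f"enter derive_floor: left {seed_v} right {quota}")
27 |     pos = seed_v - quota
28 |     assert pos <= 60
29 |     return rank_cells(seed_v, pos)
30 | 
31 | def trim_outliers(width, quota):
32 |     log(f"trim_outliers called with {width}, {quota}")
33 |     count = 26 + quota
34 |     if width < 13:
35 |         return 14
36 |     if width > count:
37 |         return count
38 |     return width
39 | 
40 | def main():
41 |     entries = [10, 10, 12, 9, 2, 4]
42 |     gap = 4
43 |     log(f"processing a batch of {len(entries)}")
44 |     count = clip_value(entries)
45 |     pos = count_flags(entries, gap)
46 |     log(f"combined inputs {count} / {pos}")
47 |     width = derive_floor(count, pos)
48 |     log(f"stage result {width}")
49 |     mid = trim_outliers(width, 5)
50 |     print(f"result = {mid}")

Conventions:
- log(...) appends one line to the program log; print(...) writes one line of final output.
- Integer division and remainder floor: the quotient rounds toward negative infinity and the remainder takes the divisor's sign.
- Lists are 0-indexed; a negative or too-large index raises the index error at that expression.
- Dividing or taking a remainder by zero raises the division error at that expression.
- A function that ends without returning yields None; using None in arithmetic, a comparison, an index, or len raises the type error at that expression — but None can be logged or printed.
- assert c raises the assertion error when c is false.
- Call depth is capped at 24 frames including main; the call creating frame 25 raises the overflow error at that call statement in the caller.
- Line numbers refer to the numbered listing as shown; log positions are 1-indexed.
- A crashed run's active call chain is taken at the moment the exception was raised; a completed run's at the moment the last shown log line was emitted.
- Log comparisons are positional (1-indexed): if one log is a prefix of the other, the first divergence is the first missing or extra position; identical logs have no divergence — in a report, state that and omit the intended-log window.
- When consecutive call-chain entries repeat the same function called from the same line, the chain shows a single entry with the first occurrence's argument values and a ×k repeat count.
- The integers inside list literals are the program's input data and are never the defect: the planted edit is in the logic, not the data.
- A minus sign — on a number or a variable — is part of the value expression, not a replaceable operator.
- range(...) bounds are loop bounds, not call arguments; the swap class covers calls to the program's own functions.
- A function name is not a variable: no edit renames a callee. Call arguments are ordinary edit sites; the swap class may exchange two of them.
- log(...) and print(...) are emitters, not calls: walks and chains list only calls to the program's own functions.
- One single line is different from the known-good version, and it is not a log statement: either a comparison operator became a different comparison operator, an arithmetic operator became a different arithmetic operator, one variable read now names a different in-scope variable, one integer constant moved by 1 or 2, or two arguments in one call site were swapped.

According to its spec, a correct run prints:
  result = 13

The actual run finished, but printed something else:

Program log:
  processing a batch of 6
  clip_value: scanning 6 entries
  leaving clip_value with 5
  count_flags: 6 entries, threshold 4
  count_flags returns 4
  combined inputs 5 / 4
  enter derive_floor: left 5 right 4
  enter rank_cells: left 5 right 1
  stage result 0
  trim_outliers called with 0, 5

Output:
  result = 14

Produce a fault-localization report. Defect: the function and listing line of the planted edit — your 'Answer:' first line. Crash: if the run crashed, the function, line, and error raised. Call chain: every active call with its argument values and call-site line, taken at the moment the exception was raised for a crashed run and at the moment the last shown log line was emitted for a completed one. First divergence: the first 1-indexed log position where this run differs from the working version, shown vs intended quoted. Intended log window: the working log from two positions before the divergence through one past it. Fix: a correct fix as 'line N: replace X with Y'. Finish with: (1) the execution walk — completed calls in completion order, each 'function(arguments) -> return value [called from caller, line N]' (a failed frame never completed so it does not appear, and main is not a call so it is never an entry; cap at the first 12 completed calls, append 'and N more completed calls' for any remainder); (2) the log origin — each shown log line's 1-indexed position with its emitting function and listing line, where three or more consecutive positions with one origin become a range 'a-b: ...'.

Answer: the defect is in trim_outliers at line 35.
Key observation: The logs agree in full; only the final output differs.
Call chain: main -> trim_outliers(0, 5) (called at line 49).
First divergence: none; the two logs match at every position.
Execution walk:
  clip_value([10, 10, 12, 9, 2, 4]) -> 5  [called from main, line 44]
  count_flags([10, 10, 12, 9, 2, 4], 4) -> 4  [called from main, line 45]
  rank_cells(5, 1) -> 0  [called from derive_floor, line 29]
  derive_floor(5, 4) -> 0  [called from main, line 47]
  trim_outliers(0, 5) -> 14  [called from main, line 49]
Log origins:
  1: logged in main at line 43
  2: logged in clip_value at line 2
  3: logged in clip_value at line 7
  4: logged in count_flags at line 11
  5: logged in count_flags at line 16
  6: logged in main at line 46
  7: logged in derive_floor at line 26
  8: logged in rank_cells at line 20
  9: logged in main at line 48
  10: logged in trim_outliers at line 32
A correct fix: line 35: replace `14` with `13`.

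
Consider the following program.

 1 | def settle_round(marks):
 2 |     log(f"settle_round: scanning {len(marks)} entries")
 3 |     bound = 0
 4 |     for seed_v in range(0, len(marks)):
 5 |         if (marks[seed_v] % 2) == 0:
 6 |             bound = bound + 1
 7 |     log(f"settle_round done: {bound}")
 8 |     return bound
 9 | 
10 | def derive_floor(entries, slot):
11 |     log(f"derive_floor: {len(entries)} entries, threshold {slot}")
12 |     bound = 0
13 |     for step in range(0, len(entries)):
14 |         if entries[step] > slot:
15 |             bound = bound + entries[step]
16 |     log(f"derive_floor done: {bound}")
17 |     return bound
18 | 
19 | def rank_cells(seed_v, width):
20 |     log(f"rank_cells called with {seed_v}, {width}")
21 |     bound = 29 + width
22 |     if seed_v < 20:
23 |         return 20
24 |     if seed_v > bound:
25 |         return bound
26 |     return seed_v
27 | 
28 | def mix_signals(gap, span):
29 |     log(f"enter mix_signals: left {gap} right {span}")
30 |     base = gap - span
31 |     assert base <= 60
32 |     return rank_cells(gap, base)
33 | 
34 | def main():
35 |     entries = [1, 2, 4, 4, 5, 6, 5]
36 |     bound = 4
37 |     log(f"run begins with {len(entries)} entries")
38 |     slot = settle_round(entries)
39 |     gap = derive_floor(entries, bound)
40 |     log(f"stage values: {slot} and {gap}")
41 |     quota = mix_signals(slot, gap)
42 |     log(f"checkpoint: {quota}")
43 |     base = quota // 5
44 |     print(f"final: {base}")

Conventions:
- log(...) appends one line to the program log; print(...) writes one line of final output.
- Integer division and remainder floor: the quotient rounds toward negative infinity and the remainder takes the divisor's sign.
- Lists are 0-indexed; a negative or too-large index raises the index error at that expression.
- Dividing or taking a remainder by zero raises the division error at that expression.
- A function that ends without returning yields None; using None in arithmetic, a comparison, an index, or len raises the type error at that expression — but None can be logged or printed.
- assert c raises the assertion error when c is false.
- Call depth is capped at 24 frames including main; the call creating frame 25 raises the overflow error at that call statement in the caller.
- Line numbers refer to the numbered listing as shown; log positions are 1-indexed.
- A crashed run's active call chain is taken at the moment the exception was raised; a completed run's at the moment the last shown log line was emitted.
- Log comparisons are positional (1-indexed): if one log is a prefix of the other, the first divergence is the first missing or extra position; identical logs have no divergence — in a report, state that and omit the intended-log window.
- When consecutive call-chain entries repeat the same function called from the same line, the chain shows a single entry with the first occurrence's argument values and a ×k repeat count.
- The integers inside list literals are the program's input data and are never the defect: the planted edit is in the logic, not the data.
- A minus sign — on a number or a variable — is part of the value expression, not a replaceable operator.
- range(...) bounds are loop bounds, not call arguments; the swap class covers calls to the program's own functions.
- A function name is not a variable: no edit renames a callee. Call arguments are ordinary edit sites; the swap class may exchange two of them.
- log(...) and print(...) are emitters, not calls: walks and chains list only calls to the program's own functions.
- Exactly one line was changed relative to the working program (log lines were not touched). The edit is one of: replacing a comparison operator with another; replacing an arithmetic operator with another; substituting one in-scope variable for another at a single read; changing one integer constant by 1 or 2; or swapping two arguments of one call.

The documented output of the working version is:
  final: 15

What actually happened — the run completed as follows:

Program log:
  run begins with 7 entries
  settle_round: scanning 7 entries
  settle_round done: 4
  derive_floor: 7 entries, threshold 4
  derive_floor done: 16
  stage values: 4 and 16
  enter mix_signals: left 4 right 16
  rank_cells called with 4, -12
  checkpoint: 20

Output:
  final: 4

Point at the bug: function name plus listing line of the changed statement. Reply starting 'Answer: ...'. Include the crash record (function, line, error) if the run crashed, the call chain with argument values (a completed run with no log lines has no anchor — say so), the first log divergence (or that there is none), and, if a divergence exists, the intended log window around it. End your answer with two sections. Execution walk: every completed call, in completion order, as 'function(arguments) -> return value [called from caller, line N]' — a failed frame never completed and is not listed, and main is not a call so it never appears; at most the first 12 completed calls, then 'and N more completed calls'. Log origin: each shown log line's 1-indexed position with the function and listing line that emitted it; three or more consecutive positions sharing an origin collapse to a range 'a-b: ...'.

Answer: the defect is in main at line 43.
Key observation: Every logged value matches the working version; the printed result is what differs.
Call chain: main.
First divergence: none (the log streams are identical).
Execution walk:
  settle_round([1, 2, 4, 4, 5, 6, 5]) -> 4  [called from main, line 38]
  derive_floor([1, 2, 4, 4, 5, 6, 5], 4) -> 16  [called from main, line 39]
  rank_cells(4, -12) -> 20  [called from mix_signals, line 32]
  mix_signals(4, 16) -> 20  [called from main, line 41]
Log origins:
  1: logged in main at line 37
  2: logged in settle_round at line 2
  3: logged in settle_round at line 7
  4: logged in derive_floor at line 11
  5: logged in derive_floor at line 16
  6: logged in main at line 40
  7: logged in mix_signals at line 29
  8: logged in rank_cells at line 20
  9: logged in main at line 42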